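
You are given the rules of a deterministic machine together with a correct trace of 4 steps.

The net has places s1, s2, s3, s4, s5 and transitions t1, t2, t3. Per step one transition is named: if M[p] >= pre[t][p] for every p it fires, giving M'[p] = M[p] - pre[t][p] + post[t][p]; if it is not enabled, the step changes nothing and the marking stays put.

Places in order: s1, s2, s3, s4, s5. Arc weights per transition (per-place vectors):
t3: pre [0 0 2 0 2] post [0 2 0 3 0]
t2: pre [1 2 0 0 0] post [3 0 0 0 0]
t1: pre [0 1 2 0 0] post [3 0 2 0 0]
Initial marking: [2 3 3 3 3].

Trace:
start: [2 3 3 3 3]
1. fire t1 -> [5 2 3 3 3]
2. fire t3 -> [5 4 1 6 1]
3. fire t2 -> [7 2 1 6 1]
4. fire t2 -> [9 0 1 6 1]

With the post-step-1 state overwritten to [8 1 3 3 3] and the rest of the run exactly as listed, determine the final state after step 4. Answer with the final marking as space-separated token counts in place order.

10 1 1 6 1

state after step 1 := [8 1 3 3 3]
2. fire t3 -> [8 3 1 6 1]
3. fire t2 -> [10 1 1 6 1]
4. fire t2 -> [10 1 1 6 1]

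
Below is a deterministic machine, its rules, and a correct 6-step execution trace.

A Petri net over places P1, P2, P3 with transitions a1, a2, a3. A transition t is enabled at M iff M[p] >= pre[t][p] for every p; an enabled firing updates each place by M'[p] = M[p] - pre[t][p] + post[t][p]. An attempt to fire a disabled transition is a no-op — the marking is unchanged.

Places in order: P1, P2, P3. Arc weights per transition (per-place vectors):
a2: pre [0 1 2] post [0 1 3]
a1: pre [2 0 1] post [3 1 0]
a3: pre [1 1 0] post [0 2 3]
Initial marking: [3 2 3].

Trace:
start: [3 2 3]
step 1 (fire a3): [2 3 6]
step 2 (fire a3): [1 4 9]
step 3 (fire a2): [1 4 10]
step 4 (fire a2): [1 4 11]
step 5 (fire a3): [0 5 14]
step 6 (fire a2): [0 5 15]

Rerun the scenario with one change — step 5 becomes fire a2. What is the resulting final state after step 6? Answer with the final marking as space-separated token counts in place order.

(re-executing from step 5 with the substitution; state before step 5: [1 4 11])
step 5 (fire a2): [1 4 12]
step 6 (fire a2): [1 4 13]

1 4 13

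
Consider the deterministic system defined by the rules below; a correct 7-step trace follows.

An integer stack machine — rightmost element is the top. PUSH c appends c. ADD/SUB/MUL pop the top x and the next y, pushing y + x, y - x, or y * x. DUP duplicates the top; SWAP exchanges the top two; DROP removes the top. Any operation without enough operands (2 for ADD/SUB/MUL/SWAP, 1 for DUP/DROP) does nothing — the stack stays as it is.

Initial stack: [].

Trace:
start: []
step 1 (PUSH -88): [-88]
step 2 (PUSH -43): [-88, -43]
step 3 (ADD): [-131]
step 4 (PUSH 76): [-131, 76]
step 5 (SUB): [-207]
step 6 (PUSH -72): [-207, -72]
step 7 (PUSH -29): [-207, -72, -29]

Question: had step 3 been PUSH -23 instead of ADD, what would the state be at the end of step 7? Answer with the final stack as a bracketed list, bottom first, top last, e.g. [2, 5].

(re-executing from step 3 with the substitution; state before step 3: [-88, -43])
step 3 (PUSH -23): [-88, -43, -23]
step 4 (PUSH 76): [-88, -43, -23, 76]
step 5 (SUB): [-88, -43, -99]
step 6 (PUSH -72): [-88, -43, -99, -72]
step 7 (PUSH -29): [-88, -43, -99, -72, -29]

[-88, -43, -99, -72, -29]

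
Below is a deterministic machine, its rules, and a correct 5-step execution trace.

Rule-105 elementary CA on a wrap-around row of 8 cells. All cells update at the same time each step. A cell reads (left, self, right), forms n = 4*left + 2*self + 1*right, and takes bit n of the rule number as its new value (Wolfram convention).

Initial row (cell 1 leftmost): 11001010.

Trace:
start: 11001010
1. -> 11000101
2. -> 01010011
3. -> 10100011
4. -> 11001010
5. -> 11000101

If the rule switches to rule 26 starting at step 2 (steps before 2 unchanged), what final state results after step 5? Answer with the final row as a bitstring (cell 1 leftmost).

(re-executing steps 2..5 under rule 26; state before step 2: 11000101)
2. -> 00101001
3. -> 11000110
4. -> 10101100
5. -> 00001011

00001011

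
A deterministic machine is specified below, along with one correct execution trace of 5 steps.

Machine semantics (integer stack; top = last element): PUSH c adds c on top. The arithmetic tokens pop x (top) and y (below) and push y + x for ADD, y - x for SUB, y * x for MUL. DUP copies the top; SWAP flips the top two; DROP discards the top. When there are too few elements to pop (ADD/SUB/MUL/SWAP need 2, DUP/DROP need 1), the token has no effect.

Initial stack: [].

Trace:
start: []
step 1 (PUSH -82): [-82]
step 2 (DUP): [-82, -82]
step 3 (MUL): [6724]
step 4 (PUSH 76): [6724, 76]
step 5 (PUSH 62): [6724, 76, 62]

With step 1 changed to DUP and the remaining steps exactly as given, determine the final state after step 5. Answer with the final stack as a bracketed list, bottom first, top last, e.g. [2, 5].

[76, 62]

(re-executing from step 1 with the substitution; state before step 1: [])
step 1 (DUP): []
step 2 (DUP): []
step 3 (MUL): []
step 4 (PUSH 76): [76]
step 5 (PUSH 62): [76, 62]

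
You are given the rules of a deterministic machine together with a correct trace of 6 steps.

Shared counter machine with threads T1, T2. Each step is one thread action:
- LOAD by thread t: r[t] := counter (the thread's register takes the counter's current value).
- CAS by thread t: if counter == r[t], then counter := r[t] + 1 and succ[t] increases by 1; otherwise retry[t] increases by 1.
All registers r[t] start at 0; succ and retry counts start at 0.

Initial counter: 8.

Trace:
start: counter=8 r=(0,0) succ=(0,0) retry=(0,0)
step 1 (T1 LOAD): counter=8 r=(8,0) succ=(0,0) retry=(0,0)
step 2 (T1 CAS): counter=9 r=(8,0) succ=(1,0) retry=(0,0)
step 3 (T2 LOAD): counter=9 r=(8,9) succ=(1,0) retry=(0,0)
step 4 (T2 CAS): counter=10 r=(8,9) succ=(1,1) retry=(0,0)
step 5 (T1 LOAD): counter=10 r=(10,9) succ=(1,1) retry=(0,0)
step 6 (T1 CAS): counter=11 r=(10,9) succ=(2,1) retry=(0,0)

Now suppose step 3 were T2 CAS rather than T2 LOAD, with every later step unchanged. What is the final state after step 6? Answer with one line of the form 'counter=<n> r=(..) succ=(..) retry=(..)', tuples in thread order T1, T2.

(re-executing from step 3 with the substitution; state before step 3: counter=9 r=(8,0) succ=(1,0) retry=(0,0))
step 3 (T2 CAS): counter=9 r=(8,0) succ=(1,0) retry=(0,1)
step 4 (T2 CAS): counter=9 r=(8,0) succ=(1,0) retry=(0,2)
step 5 (T1 LOAD): counter=9 r=(9,0) succ=(1,0) retry=(0,2)
step 6 (T1 CAS): counter=10 r=(9,0) succ=(2,0) retry=(0,2)

counter=10 r=(9,0) succ=(2,0) retry=(0,2)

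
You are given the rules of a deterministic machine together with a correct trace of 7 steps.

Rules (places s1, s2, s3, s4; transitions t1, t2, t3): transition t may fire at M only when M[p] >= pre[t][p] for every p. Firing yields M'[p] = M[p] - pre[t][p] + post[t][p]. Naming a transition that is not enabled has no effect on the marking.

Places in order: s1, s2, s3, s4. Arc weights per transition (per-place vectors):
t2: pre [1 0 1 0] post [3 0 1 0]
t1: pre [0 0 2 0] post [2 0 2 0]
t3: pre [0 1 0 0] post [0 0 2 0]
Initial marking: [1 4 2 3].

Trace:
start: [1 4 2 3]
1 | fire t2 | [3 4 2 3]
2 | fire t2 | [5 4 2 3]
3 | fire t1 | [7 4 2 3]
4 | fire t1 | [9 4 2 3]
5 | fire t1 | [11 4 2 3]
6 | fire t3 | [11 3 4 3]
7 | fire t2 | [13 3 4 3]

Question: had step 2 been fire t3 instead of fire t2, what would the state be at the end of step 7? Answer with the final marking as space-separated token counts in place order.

(re-executing from step 2 with the substitution; state before step 2: [3 4 2 3])
2 | fire t3 | [3 3 4 3]
3 | fire t1 | [5 3 4 3]
4 | fire t1 | [7 3 4 3]
5 | fire t1 | [9 3 4 3]
6 | fire t3 | [9 2 6 3]
7 | fire t2 | [11 2 6 3]

11 2 6 3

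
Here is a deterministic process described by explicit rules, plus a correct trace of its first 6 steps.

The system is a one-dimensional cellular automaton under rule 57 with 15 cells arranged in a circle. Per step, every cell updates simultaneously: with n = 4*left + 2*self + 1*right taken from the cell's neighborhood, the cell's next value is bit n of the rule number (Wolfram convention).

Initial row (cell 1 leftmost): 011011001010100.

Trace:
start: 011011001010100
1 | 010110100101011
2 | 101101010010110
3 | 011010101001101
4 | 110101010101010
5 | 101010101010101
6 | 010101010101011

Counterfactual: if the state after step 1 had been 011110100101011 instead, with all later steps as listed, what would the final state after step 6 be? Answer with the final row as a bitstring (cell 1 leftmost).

101010100101101

state after step 1 := 011110100101011
2 | 110001010010110
3 | 101100101001101
4 | 011010010101011
5 | 110101001010110
6 | 101010100101101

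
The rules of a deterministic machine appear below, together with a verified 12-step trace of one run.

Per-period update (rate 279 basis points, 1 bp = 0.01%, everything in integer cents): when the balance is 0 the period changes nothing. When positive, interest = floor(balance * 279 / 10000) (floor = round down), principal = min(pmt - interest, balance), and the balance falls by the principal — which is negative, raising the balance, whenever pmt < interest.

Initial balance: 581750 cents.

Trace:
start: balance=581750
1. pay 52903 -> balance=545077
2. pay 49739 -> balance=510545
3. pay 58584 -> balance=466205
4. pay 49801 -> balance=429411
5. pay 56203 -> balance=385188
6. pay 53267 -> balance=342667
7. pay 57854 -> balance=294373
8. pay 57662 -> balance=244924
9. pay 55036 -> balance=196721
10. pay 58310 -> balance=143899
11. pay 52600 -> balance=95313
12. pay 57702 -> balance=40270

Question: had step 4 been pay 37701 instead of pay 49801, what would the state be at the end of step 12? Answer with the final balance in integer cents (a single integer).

55349

(re-executing from step 4 with the substitution; state before step 4: balance=466205)
4. pay 37701 -> balance=441511
5. pay 56203 -> balance=397626
6. pay 53267 -> balance=355452
7. pay 57854 -> balance=307515
8. pay 57662 -> balance=258432
9. pay 55036 -> balance=210606
10. pay 58310 -> balance=158171
11. pay 52600 -> balance=109983
12. pay 57702 -> balance=55349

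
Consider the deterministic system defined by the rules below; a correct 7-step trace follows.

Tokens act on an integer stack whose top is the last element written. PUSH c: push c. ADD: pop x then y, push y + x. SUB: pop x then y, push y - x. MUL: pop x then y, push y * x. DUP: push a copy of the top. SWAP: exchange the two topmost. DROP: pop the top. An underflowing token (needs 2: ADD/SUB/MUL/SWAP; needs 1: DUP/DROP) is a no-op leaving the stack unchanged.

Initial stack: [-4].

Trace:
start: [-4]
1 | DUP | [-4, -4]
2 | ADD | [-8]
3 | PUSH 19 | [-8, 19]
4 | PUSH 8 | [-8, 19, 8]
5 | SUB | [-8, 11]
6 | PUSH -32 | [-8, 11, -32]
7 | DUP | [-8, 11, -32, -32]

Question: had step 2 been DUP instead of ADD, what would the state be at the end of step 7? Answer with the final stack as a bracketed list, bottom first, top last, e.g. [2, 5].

(re-executing from step 2 with the substitution; state before step 2: [-4, -4])
2 | DUP | [-4, -4, -4]
3 | PUSH 19 | [-4, -4, -4, 19]
4 | PUSH 8 | [-4, -4, -4, 19, 8]
5 | SUB | [-4, -4, -4, 11]
6 | PUSH -32 | [-4, -4, -4, 11, -32]
7 | DUP | [-4, -4, -4, 11, -32, -32]

[-4, -4, -4, 11, -32, -32]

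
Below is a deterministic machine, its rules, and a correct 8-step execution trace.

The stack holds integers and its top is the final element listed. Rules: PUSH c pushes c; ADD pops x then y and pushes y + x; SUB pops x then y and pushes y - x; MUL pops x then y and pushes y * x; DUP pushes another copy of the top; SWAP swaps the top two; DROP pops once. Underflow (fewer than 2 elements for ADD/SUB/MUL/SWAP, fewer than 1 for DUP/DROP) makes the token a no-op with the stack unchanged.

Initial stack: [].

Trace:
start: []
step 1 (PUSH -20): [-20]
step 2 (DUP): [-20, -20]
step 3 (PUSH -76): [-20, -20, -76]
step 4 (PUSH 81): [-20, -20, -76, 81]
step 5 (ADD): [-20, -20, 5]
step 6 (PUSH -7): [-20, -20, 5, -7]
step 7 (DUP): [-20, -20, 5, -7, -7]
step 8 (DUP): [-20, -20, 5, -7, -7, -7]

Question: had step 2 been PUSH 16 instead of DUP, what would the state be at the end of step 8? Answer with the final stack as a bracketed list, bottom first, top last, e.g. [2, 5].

(re-executing from step 2 with the substitution; state before step 2: [-20])
step 2 (PUSH 16): [-20, 16]
step 3 (PUSH -76): [-20, 16, -76]
step 4 (PUSH 81): [-20, 16, -76, 81]
step 5 (ADD): [-20, 16, 5]
step 6 (PUSH -7): [-20, 16, 5, -7]
step 7 (DUP): [-20, 16, 5, -7, -7]
step 8 (DUP): [-20, 16, 5, -7, -7, -7]

[-20, 16, 5, -7, -7, -7]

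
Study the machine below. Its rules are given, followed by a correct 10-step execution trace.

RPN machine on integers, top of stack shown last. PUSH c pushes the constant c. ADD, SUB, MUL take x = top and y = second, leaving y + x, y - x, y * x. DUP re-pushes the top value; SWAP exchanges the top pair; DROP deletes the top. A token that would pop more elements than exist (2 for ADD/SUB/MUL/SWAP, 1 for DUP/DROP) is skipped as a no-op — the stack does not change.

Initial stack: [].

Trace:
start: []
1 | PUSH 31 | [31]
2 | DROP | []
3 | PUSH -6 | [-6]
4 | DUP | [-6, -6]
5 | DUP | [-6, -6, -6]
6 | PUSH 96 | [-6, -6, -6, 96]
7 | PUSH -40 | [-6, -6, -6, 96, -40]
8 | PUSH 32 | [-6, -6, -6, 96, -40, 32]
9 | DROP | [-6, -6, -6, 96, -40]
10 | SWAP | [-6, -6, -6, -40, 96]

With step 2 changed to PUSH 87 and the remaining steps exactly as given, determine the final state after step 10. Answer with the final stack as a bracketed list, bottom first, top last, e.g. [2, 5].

[31, 87, -6, -6, -6, -40, 96]

(re-executing from step 2 with the substitution; state before step 2: [31])
2 | PUSH 87 | [31, 87]
3 | PUSH -6 | [31, 87, -6]
4 | DUP | [31, 87, -6, -6]
5 | DUP | [31, 87, -6, -6, -6]
6 | PUSH 96 | [31, 87, -6, -6, -6, 96]
7 | PUSH -40 | [31, 87, -6, -6, -6, 96, -40]
8 | PUSH 32 | [31, 87, -6, -6, -6, 96, -40, 32]
9 | DROP | [31, 87, -6, -6, -6, 96, -40]
10 | SWAP | [31, 87, -6, -6, -6, -40, 96]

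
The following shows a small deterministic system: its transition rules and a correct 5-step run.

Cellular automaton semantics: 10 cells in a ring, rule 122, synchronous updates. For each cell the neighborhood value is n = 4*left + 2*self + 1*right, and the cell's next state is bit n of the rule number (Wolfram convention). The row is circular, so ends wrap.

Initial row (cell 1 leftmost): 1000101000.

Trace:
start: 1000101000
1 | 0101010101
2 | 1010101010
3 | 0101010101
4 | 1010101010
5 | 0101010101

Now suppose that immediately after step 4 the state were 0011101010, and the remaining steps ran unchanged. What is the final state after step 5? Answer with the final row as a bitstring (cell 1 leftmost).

state after step 4 := 0011101010
5 | 0110110101

0110110101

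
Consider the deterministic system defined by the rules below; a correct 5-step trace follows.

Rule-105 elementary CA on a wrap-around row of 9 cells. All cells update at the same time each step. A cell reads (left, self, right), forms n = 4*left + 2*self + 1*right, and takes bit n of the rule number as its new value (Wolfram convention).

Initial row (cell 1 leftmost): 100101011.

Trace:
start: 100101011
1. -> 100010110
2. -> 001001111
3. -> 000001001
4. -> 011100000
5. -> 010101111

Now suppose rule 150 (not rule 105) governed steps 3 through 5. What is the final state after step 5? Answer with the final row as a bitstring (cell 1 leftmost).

(re-executing steps 3..5 under rule 150; state before step 3: 001001111)
3. -> 111110110
4. -> 011100000
5. -> 101010000

101010000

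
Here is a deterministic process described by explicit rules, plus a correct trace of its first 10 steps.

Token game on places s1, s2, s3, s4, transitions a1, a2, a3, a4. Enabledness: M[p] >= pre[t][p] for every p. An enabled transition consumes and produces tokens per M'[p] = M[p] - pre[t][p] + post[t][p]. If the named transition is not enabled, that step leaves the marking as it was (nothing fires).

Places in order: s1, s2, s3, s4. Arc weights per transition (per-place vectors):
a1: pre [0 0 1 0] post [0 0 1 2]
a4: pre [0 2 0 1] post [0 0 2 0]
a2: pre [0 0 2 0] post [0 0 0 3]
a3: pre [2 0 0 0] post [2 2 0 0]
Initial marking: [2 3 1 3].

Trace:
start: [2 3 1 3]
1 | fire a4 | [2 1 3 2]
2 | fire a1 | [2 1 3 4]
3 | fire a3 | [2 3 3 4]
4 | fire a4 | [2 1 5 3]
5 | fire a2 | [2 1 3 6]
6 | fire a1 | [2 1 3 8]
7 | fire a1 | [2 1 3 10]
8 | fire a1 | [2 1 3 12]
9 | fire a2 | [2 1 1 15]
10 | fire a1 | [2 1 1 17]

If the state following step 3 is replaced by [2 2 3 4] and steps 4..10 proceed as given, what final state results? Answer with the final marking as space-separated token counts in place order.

state after step 3 := [2 2 3 4]
4 | fire a4 | [2 0 5 3]
5 | fire a2 | [2 0 3 6]
6 | fire a1 | [2 0 3 8]
7 | fire a1 | [2 0 3 10]
8 | fire a1 | [2 0 3 12]
9 | fire a2 | [2 0 1 15]
10 | fire a1 | [2 0 1 17]

2 0 1 17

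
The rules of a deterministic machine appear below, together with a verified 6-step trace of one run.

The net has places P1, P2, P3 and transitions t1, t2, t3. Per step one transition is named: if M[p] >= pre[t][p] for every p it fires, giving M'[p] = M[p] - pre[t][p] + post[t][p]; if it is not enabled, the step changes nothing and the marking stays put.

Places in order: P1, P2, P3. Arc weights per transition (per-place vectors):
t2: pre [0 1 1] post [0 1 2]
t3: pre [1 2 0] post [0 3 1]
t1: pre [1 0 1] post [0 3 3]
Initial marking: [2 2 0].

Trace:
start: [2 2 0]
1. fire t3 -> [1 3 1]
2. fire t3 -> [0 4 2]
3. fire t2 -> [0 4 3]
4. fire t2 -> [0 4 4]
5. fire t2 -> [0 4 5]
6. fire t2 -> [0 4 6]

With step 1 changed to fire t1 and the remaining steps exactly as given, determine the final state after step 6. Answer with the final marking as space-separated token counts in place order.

1 3 5

(re-executing from step 1 with the substitution; state before step 1: [2 2 0])
1. fire t1 -> [2 2 0]
2. fire t3 -> [1 3 1]
3. fire t2 -> [1 3 2]
4. fire t2 -> [1 3 3]
5. fire t2 -> [1 3 4]
6. fire t2 -> [1 3 5]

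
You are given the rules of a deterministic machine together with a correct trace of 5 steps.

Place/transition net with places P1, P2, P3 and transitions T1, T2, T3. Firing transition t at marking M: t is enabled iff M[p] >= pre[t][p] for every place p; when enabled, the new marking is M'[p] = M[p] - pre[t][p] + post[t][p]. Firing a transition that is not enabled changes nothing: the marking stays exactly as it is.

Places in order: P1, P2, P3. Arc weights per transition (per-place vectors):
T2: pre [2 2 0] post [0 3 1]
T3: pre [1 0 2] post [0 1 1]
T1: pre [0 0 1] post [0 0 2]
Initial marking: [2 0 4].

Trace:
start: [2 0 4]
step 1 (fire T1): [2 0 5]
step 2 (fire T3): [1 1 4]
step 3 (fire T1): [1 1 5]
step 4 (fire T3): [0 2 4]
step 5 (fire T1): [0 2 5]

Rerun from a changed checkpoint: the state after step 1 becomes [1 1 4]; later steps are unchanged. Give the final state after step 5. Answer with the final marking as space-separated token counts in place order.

0 2 5

state after step 1 := [1 1 4]
step 2 (fire T3): [0 2 3]
step 3 (fire T1): [0 2 4]
step 4 (fire T3): [0 2 4]
step 5 (fire T1): [0 2 5]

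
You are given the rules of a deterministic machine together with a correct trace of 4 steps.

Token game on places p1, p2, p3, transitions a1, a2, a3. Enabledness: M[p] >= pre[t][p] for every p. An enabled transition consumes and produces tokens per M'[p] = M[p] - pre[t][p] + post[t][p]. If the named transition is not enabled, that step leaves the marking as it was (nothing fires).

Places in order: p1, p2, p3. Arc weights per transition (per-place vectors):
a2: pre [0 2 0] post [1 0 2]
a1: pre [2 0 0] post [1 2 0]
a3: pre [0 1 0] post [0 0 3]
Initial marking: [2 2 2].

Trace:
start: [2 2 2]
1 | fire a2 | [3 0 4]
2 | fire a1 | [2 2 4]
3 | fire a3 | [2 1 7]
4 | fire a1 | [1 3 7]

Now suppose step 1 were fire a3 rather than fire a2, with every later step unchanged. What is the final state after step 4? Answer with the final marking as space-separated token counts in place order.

1 2 8

(re-executing from step 1 with the substitution; state before step 1: [2 2 2])
1 | fire a3 | [2 1 5]
2 | fire a1 | [1 3 5]
3 | fire a3 | [1 2 8]
4 | fire a1 | [1 2 8]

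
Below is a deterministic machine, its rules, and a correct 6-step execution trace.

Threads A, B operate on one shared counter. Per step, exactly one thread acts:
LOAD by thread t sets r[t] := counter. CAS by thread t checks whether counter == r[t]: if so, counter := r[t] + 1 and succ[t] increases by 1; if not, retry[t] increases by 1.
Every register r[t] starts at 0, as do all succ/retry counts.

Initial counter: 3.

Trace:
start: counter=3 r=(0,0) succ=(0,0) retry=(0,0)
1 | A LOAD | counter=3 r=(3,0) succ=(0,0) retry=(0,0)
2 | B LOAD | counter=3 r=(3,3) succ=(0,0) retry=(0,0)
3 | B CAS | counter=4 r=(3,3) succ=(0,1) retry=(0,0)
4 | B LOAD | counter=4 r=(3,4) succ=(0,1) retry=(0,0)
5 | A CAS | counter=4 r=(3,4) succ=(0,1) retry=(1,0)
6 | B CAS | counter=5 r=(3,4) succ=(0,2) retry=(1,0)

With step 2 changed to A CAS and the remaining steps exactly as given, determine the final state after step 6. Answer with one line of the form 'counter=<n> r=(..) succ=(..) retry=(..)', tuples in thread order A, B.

(re-executing from step 2 with the substitution; state before step 2: counter=3 r=(3,0) succ=(0,0) retry=(0,0))
2 | A CAS | counter=4 r=(3,0) succ=(1,0) retry=(0,0)
3 | B CAS | counter=4 r=(3,0) succ=(1,0) retry=(0,1)
4 | B LOAD | counter=4 r=(3,4) succ=(1,0) retry=(0,1)
5 | A CAS | counter=4 r=(3,4) succ=(1,0) retry=(1,1)
6 | B CAS | counter=5 r=(3,4) succ=(1,1) retry=(1,1)

counter=5 r=(3,4) succ=(1,1) retry=(1,1)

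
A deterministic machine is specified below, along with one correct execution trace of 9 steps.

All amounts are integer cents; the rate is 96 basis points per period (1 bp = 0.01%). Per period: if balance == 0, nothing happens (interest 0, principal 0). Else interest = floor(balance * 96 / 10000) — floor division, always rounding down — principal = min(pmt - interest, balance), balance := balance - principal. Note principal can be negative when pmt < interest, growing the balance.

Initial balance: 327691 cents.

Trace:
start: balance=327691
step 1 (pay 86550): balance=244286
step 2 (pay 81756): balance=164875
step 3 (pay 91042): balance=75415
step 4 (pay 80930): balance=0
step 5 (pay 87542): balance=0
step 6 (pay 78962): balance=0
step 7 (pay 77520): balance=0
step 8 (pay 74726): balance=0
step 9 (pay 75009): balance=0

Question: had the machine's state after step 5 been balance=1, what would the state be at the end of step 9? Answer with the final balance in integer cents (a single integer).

0

state after step 5 := balance=1
step 6 (pay 78962): balance=0
step 7 (pay 77520): balance=0
step 8 (pay 74726): balance=0
step 9 (pay 75009): balance=0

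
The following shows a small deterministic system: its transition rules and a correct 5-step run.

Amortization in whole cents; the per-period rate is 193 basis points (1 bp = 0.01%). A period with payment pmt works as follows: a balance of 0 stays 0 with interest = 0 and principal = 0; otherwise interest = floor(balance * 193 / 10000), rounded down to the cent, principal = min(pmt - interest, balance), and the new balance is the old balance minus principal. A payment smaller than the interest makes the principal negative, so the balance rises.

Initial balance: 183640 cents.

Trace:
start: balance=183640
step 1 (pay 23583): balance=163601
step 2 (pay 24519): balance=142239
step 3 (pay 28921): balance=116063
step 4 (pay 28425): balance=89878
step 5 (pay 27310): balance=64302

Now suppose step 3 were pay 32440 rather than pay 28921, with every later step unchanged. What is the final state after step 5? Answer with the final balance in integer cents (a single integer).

(re-executing from step 3 with the substitution; state before step 3: balance=142239)
step 3 (pay 32440): balance=112544
step 4 (pay 28425): balance=86291
step 5 (pay 27310): balance=60646

60646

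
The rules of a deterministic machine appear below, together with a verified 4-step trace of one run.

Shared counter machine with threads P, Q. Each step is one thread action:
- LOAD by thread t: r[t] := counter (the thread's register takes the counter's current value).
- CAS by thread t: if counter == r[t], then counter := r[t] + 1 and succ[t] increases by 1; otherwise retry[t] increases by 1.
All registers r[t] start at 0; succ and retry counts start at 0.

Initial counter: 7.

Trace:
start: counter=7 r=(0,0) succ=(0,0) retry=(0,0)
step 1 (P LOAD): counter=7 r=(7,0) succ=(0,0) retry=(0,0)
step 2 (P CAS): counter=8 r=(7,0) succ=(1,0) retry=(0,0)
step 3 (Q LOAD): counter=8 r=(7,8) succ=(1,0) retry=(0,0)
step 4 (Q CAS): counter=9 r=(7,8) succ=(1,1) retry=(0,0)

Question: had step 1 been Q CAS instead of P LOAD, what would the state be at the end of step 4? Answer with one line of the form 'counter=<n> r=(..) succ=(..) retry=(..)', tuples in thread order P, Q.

counter=8 r=(0,7) succ=(0,1) retry=(1,1)

(re-executing from step 1 with the substitution; state before step 1: counter=7 r=(0,0) succ=(0,0) retry=(0,0))
step 1 (Q CAS): counter=7 r=(0,0) succ=(0,0) retry=(0,1)
step 2 (P CAS): counter=7 r=(0,0) succ=(0,0) retry=(1,1)
step 3 (Q LOAD): counter=7 r=(0,7) succ=(0,0) retry=(1,1)
step 4 (Q CAS): counter=8 r=(0,7) succ=(0,1) retry=(1,1)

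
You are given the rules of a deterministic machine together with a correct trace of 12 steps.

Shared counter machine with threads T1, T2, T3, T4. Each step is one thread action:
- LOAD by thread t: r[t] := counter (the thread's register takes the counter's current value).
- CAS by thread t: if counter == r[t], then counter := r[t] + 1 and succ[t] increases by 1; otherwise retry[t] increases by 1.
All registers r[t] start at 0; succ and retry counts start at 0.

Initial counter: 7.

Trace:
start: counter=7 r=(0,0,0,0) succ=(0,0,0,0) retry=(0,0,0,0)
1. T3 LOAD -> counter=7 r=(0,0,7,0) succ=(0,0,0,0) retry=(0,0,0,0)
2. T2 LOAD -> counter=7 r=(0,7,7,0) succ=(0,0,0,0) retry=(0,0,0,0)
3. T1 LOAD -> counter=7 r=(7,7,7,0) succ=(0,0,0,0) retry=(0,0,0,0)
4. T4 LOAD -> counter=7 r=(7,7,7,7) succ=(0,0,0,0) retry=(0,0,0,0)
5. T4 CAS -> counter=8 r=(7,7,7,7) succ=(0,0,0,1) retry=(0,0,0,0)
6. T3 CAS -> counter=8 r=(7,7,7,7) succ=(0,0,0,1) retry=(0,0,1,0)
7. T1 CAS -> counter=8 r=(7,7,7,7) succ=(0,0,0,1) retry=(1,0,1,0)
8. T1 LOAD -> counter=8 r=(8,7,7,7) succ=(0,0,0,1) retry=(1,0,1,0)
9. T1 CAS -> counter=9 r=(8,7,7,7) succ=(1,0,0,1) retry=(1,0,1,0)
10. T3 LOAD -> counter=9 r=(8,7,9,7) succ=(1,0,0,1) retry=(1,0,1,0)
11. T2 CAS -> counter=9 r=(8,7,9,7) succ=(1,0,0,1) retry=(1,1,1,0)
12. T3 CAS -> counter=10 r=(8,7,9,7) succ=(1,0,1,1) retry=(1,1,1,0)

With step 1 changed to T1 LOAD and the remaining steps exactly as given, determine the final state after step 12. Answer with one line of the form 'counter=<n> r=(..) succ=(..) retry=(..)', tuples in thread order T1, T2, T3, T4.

counter=10 r=(8,7,9,7) succ=(1,0,1,1) retry=(1,1,1,0)

(re-executing from step 1 with the substitution; state before step 1: counter=7 r=(0,0,0,0) succ=(0,0,0,0) retry=(0,0,0,0))
1. T1 LOAD -> counter=7 r=(7,0,0,0) succ=(0,0,0,0) retry=(0,0,0,0)
2. T2 LOAD -> counter=7 r=(7,7,0,0) succ=(0,0,0,0) retry=(0,0,0,0)
3. T1 LOAD -> counter=7 r=(7,7,0,0) succ=(0,0,0,0) retry=(0,0,0,0)
4. T4 LOAD -> counter=7 r=(7,7,0,7) succ=(0,0,0,0) retry=(0,0,0,0)
5. T4 CAS -> counter=8 r=(7,7,0,7) succ=(0,0,0,1) retry=(0,0,0,0)
6. T3 CAS -> counter=8 r=(7,7,0,7) succ=(0,0,0,1) retry=(0,0,1,0)
7. T1 CAS -> counter=8 r=(7,7,0,7) succ=(0,0,0,1) retry=(1,0,1,0)
8. T1 LOAD -> counter=8 r=(8,7,0,7) succ=(0,0,0,1) retry=(1,0,1,0)
9. T1 CAS -> counter=9 r=(8,7,0,7) succ=(1,0,0,1) retry=(1,0,1,0)
10. T3 LOAD -> counter=9 r=(8,7,9,7) succ=(1,0,0,1) retry=(1,0,1,0)
11. T2 CAS -> counter=9 r=(8,7,9,7) succ=(1,0,0,1) retry=(1,1,1,0)
12. T3 CAS -> counter=10 r=(8,7,9,7) succ=(1,0,1,1) retry=(1,1,1,0)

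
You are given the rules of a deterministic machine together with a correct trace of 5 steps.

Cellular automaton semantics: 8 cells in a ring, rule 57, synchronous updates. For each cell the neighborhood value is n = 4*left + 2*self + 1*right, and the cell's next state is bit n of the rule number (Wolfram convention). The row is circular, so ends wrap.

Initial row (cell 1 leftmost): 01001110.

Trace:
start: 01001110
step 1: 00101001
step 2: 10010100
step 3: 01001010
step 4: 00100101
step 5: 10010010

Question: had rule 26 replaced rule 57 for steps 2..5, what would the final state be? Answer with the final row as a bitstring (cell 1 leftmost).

(re-executing steps 2..5 under rule 26; state before step 2: 00101001)
step 2: 11000110
step 3: 10101100
step 4: 00001011
step 5: 10010010

10010010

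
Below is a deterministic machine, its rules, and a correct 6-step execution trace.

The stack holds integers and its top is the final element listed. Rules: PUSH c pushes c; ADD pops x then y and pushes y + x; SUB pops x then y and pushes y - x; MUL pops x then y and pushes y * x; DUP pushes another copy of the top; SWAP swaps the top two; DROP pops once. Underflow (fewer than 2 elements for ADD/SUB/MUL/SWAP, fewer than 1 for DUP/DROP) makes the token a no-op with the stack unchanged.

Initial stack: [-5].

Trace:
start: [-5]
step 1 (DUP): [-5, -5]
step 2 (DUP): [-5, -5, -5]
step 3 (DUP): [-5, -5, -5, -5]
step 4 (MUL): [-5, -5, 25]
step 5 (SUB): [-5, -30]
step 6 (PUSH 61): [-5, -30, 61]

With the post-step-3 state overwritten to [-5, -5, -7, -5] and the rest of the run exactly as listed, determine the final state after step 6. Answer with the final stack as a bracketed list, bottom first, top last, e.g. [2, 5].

[-5, -40, 61]

state after step 3 := [-5, -5, -7, -5]
step 4 (MUL): [-5, -5, 35]
step 5 (SUB): [-5, -40]
step 6 (PUSH 61): [-5, -40, 61]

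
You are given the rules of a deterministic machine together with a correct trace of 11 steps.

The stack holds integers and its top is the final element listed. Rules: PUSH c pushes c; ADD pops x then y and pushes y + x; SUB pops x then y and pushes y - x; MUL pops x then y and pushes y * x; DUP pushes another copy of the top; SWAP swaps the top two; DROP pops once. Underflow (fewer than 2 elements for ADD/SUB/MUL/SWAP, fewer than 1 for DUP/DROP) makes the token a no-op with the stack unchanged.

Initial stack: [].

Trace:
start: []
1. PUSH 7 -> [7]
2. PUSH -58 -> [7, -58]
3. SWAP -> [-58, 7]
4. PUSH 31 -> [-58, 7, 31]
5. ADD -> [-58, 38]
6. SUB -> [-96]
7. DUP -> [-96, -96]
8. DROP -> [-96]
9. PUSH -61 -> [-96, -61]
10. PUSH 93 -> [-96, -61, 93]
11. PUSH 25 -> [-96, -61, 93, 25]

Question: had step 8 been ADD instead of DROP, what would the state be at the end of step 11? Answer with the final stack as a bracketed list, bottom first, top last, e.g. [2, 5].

(re-executing from step 8 with the substitution; state before step 8: [-96, -96])
8. ADD -> [-192]
9. PUSH -61 -> [-192, -61]
10. PUSH 93 -> [-192, -61, 93]
11. PUSH 25 -> [-192, -61, 93, 25]

[-192, -61, 93, 25]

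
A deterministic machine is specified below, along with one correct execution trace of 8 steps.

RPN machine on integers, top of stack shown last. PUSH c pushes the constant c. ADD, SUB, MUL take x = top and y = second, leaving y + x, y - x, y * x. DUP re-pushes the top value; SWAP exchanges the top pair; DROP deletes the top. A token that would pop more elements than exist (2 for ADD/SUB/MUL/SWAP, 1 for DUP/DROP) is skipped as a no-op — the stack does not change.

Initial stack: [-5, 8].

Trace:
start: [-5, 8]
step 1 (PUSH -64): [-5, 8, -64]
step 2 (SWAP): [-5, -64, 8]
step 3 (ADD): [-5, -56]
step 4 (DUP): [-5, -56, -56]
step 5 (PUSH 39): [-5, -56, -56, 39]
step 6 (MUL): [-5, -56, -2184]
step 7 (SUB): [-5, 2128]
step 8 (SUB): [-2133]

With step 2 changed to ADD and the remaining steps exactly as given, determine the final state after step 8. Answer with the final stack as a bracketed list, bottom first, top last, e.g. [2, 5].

[2318]

(re-executing from step 2 with the substitution; state before step 2: [-5, 8, -64])
step 2 (ADD): [-5, -56]
step 3 (ADD): [-61]
step 4 (DUP): [-61, -61]
step 5 (PUSH 39): [-61, -61, 39]
step 6 (MUL): [-61, -2379]
step 7 (SUB): [2318]
step 8 (SUB): [2318]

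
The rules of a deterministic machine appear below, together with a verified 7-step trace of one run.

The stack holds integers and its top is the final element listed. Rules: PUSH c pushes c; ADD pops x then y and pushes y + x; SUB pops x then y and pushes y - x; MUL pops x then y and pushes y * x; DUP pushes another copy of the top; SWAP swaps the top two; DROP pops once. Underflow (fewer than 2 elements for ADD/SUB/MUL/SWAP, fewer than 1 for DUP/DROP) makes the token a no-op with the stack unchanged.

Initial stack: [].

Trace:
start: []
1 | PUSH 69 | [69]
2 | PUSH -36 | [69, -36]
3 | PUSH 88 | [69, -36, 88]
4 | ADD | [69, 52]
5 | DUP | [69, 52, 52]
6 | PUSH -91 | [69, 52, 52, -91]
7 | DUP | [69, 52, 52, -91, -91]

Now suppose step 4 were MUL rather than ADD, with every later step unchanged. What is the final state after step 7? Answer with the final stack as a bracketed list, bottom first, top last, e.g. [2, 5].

[69, -3168, -3168, -91, -91]

(re-executing from step 4 with the substitution; state before step 4: [69, -36, 88])
4 | MUL | [69, -3168]
5 | DUP | [69, -3168, -3168]
6 | PUSH -91 | [69, -3168, -3168, -91]
7 | DUP | [69, -3168, -3168, -91, -91]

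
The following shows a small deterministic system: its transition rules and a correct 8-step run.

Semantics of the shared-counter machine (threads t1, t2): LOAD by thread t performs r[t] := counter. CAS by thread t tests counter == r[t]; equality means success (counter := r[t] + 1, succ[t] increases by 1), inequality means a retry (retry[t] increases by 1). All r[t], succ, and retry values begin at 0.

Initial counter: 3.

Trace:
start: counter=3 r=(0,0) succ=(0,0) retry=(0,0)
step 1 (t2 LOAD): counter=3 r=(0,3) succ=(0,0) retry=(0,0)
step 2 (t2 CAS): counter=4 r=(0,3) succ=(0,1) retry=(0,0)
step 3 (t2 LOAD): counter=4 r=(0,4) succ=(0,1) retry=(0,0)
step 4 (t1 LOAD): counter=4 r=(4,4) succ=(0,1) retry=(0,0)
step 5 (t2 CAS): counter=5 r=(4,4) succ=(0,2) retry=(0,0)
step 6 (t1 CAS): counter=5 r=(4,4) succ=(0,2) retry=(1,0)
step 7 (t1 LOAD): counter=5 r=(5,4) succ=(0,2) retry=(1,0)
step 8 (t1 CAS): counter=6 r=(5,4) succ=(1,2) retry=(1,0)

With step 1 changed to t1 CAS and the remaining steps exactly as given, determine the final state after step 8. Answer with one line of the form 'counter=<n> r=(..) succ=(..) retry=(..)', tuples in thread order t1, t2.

(re-executing from step 1 with the substitution; state before step 1: counter=3 r=(0,0) succ=(0,0) retry=(0,0))
step 1 (t1 CAS): counter=3 r=(0,0) succ=(0,0) retry=(1,0)
step 2 (t2 CAS): counter=3 r=(0,0) succ=(0,0) retry=(1,1)
step 3 (t2 LOAD): counter=3 r=(0,3) succ=(0,0) retry=(1,1)
step 4 (t1 LOAD): counter=3 r=(3,3) succ=(0,0) retry=(1,1)
step 5 (t2 CAS): counter=4 r=(3,3) succ=(0,1) retry=(1,1)
step 6 (t1 CAS): counter=4 r=(3,3) succ=(0,1) retry=(2,1)
step 7 (t1 LOAD): counter=4 r=(4,3) succ=(0,1) retry=(2,1)
step 8 (t1 CAS): counter=5 r=(4,3) succ=(1,1) retry=(2,1)

counter=5 r=(4,3) succ=(1,1) retry=(2,1)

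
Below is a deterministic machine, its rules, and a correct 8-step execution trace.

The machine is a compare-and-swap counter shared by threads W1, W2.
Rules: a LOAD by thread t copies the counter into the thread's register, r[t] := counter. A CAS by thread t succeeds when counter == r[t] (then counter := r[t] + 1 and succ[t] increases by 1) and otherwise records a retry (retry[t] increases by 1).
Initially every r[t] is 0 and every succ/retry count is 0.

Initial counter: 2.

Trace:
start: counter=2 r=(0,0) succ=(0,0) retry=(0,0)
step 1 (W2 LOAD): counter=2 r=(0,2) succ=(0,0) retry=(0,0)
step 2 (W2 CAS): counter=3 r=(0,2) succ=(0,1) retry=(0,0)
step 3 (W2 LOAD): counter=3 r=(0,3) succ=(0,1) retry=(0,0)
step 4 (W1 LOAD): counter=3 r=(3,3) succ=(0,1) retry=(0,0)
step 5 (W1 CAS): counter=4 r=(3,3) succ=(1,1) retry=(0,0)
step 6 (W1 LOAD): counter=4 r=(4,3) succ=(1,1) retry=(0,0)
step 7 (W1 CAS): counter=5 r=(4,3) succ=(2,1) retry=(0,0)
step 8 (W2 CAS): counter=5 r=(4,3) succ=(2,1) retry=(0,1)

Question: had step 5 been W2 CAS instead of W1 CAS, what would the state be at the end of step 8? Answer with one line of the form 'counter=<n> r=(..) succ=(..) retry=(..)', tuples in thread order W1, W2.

(re-executing from step 5 with the substitution; state before step 5: counter=3 r=(3,3) succ=(0,1) retry=(0,0))
step 5 (W2 CAS): counter=4 r=(3,3) succ=(0,2) retry=(0,0)
step 6 (W1 LOAD): counter=4 r=(4,3) succ=(0,2) retry=(0,0)
step 7 (W1 CAS): counter=5 r=(4,3) succ=(1,2) retry=(0,0)
step 8 (W2 CAS): counter=5 r=(4,3) succ=(1,2) retry=(0,1)

counter=5 r=(4,3) succ=(1,2) retry=(0,1)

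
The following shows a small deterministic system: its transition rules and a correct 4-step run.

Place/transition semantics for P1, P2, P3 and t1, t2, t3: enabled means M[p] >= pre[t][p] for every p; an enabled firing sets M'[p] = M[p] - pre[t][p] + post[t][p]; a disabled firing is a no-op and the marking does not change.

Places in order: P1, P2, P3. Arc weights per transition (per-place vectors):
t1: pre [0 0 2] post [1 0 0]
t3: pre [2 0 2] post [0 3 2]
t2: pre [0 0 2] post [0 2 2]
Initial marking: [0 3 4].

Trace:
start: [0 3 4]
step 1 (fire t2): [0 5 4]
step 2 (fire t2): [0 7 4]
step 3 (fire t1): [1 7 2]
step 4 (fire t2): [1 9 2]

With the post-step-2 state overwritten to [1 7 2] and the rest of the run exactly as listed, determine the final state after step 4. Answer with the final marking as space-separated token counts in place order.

2 7 0

state after step 2 := [1 7 2]
step 3 (fire t1): [2 7 0]
step 4 (fire t2): [2 7 0]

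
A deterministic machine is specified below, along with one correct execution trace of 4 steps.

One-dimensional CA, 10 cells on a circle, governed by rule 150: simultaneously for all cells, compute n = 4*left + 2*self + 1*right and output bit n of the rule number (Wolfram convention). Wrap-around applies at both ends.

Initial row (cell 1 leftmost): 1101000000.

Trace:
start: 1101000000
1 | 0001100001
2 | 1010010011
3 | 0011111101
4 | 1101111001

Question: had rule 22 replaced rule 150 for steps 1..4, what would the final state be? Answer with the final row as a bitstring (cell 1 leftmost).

(re-executing steps 1..4 under rule 22; state before step 1: 1101000000)
1 | 0001100001
2 | 1010010011
3 | 0011111100
4 | 0100000010

0100000010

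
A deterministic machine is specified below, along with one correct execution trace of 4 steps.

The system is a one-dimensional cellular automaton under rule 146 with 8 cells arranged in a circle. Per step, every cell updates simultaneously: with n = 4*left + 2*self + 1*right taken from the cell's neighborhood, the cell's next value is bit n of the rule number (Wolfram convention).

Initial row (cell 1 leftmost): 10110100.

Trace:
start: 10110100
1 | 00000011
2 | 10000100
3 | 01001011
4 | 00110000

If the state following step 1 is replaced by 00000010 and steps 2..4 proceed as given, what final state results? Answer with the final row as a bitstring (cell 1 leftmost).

state after step 1 := 00000010
2 | 00000101
3 | 10001000
4 | 01010101

01010101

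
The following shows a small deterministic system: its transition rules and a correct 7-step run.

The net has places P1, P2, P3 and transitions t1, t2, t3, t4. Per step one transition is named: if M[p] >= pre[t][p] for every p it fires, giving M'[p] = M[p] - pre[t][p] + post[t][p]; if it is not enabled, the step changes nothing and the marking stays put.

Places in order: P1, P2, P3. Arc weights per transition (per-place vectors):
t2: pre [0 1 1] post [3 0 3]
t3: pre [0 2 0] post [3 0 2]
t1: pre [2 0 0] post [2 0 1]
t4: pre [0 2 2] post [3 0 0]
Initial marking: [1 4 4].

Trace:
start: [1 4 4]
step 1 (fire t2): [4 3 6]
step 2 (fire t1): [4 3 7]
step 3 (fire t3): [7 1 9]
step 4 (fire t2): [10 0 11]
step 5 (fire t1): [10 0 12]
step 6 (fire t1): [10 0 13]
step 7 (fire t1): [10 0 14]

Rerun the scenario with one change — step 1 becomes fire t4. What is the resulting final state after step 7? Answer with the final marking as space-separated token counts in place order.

(re-executing from step 1 with the substitution; state before step 1: [1 4 4])
step 1 (fire t4): [4 2 2]
step 2 (fire t1): [4 2 3]
step 3 (fire t3): [7 0 5]
step 4 (fire t2): [7 0 5]
step 5 (fire t1): [7 0 6]
step 6 (fire t1): [7 0 7]
step 7 (fire t1): [7 0 8]

7 0 8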